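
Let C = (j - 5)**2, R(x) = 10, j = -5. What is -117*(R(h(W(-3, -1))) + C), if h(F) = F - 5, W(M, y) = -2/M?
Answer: -12870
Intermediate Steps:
h(F) = -5 + F
C = 100 (C = (-5 - 5)**2 = (-10)**2 = 100)
-117*(R(h(W(-3, -1))) + C) = -117*(10 + 100) = -117*110 = -12870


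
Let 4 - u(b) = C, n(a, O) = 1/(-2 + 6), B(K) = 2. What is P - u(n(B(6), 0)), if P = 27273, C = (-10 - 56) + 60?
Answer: 27263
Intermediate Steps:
n(a, O) = 1/4
C = -6 (C = -66 + 60 = -6)
u(b) = 10 (u(b) = 4 - 1*(-6) = 4 + 6 = 10)
P - u(n(B(6), 0)) = 27273 - 1*10 = 27273 - 10 = 27263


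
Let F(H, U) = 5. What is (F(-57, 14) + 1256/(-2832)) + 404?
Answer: 144629/354 ≈ 408.56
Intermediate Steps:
(F(-57, 14) + 1256/(-2832)) + 404 = (5 + 1256/(-2832)) + 404 = (5 + 1256*(-1/2832)) + 404 = (5 - 157/354) + 404 = 1613/354 + 404 = 144629/354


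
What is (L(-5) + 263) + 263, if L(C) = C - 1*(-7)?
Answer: 528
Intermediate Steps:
L(C) = 7 + C (L(C) = C + 7 = 7 + C)
(L(-5) + 263) + 263 = ((7 - 5) + 263) + 263 = (2 + 263) + 263 = 265 + 263 = 528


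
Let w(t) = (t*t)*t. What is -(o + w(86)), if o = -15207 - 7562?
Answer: -613287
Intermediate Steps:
w(t) = t³ (w(t) = t²*t = t³)
o = -22769
-(o + w(86)) = -(-22769 + 86³) = -(-22769 + 636056) = -1*613287 = -613287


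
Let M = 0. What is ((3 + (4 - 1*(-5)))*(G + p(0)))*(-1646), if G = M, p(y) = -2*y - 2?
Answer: 39504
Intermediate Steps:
p(y) = -2 - 2*y
G = 0
((3 + (4 - 1*(-5)))*(G + p(0)))*(-1646) = ((3 + (4 - 1*(-5)))*(0 + (-2 - 2*0)))*(-1646) = ((3 + (4 + 5))*(0 + (-2 + 0)))*(-1646) = ((3 + 9)*(0 - 2))*(-1646) = (12*(-2))*(-1646) = -24*(-1646) = 39504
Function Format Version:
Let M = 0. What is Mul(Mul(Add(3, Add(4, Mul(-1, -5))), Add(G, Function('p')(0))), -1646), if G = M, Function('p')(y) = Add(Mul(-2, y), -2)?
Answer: 39504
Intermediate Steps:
Function('p')(y) = Add(-2, Mul(-2, y))
G = 0
Mul(Mul(Add(3, Add(4, Mul(-1, -5))), Add(G, Function('p')(0))), -1646) = Mul(Mul(Add(3, Add(4, Mul(-1, -5))), Add(0, Add(-2, Mul(-2, 0)))), -1646) = Mul(Mul(Add(3, Add(4, 5)), Add(0, Add(-2, 0))), -1646) = Mul(Mul(Add(3, 9), Add(0, -2)), -1646) = Mul(Mul(12, -2), -1646) = Mul(-24, -1646) = 39504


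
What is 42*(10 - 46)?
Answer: -1512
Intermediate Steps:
42*(10 - 46) = 42*(-36) = -1512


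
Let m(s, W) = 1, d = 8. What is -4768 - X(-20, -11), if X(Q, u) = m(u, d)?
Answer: -4769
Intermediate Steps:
X(Q, u) = 1
-4768 - X(-20, -11) = -4768 - 1*1 = -4768 - 1 = -4769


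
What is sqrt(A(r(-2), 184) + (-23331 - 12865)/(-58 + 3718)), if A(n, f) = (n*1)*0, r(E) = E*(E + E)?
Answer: I*sqrt(8279835)/915 ≈ 3.1448*I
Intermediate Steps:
r(E) = 2*E**2 (r(E) = E*(2*E) = 2*E**2)
A(n, f) = 0 (A(n, f) = n*0 = 0)
sqrt(A(r(-2), 184) + (-23331 - 12865)/(-58 + 3718)) = sqrt(0 + (-23331 - 12865)/(-58 + 3718)) = sqrt(0 - 36196/3660) = sqrt(0 - 36196*1/3660) = sqrt(0 - 9049/915) = sqrt(-9049/915) = I*sqrt(8279835)/915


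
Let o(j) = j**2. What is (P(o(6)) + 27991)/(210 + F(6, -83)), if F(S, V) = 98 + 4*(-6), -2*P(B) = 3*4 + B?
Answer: 27967/284 ≈ 98.475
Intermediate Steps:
P(B) = -6 - B/2 (P(B) = -(3*4 + B)/2 = -(12 + B)/2 = -6 - B/2)
F(S, V) = 74 (F(S, V) = 98 - 24 = 74)
(P(o(6)) + 27991)/(210 + F(6, -83)) = ((-6 - 1/2*6**2) + 27991)/(210 + 74) = ((-6 - 1/2*36) + 27991)/284 = ((-6 - 18) + 27991)*(1/284) = (-24 + 27991)*(1/284) = 27967*(1/284) = 27967/284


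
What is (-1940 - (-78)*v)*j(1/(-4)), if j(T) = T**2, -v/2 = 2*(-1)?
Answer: -407/4 ≈ -101.75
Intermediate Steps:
v = 4 (v = -4*(-1) = -2*(-2) = 4)
(-1940 - (-78)*v)*j(1/(-4)) = (-1940 - (-78)*4)*(1/(-4))**2 = (-1940 - 1*(-312))*(-1/4)**2 = (-1940 + 312)*(1/16) = -1628*1/16 = -407/4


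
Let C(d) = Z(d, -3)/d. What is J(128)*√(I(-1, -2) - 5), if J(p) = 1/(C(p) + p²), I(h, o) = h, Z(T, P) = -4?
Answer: 32*I*√6/524287 ≈ 0.00014951*I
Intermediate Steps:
C(d) = -4/d
J(p) = 1/(p² - 4/p) (J(p) = 1/(-4/p + p²) = 1/(p² - 4/p))
J(128)*√(I(-1, -2) - 5) = (128/(-4 + 128³))*√(-1 - 5) = (128/(-4 + 2097152))*√(-6) = (128/2097148)*(I*√6) = (128*(1/2097148))*(I*√6) = 32*(I*√6)/524287 = 32*I*√6/524287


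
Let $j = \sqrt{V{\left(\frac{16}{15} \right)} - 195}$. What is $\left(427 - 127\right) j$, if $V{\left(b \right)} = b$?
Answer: $20 i \sqrt{43635} \approx 4177.8 i$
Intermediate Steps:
$j = \frac{i \sqrt{43635}}{15}$ ($j = \sqrt{\frac{16}{15} - 195} = \sqrt{- \frac{2909}{15}} = \frac{i \sqrt{43635}}{15} \approx 13.926 i$)
$\left(427 - 127\right) j = \left(427 - 127\right) \frac{i \sqrt{43635}}{15} = 300 \frac{i \sqrt{43635}}{15} = 20 i \sqrt{43635}$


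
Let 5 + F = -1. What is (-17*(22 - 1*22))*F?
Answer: 0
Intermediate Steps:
F = -6 (F = -5 - 1 = -6)
(-17*(22 - 1*22))*F = -17*(22 - 1*22)*(-6) = -17*(22 - 22)*(-6) = -17*0*(-6) = 0*(-6) = 0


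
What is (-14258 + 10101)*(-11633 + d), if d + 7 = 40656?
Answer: -120619512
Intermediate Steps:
d = 40649 (d = -7 + 40656 = 40649)
(-14258 + 10101)*(-11633 + d) = (-14258 + 10101)*(-11633 + 40649) = -4157*29016 = -120619512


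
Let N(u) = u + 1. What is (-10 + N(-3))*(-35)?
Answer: 420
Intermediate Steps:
N(u) = 1 + u
(-10 + N(-3))*(-35) = (-10 + (1 - 3))*(-35) = (-10 - 2)*(-35) = -12*(-35) = 420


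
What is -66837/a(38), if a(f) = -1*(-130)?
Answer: -66837/130 ≈ -514.13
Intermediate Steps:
a(f) = 130
-66837/a(38) = -66837/130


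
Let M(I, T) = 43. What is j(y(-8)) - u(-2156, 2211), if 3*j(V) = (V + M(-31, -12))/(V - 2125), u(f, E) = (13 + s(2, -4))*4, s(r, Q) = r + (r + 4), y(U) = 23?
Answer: -88295/1051 ≈ -84.010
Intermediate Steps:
s(r, Q) = 4 + 2*r (s(r, Q) = r + (4 + r) = 4 + 2*r)
u(f, E) = 84 (u(f, E) = (13 + (4 + 2*2))*4 = (13 + (4 + 4))*4 = (13 + 8)*4 = 21*4 = 84)
j(V) = (43 + V)/(3*(-2125 + V)) (j(V) = ((V + 43)/(V - 2125))/3 = ((43 + V)/(-2125 + V))/3 = (43 + V)/(3*(-2125 + V)))
j(y(-8)) - u(-2156, 2211) = (43 + 23)/(3*(-2125 + 23)) - 1*84 = (1/3)*66/(-2102) - 84 = (1/3)*(-1/2102)*66 - 84 = -11/1051 - 84 = -88295/1051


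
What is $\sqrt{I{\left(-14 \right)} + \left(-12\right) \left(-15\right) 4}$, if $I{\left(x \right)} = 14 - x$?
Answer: $2 \sqrt{187} \approx 27.35$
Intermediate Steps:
$\sqrt{I{\left(-14 \right)} + \left(-12\right) \left(-15\right) 4} = \sqrt{\left(14 - -14\right) + \left(-12\right) \left(-15\right) 4} = \sqrt{\left(14 + 14\right) + 180 \cdot 4} = \sqrt{28 + 720} = \sqrt{748} = 2 \sqrt{187}$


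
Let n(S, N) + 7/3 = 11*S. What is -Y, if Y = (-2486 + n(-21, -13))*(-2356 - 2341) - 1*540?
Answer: -38316506/3 ≈ -1.2772e+7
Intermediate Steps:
n(S, N) = -7/3 + 11*S
Y = 38316506/3 (Y = (-2486 + (-7/3 + 11*(-21)))*(-2356 - 2341) - 1*540 = (-2486 + (-7/3 - 231))*(-4697) - 540 = (-2486 - 700/3)*(-4697) - 540 = -8158/3*(-4697) - 540 = 38318126/3 - 540 = 38316506/3 ≈ 1.2772e+7)
-Y = -1*38316506/3 = -38316506/3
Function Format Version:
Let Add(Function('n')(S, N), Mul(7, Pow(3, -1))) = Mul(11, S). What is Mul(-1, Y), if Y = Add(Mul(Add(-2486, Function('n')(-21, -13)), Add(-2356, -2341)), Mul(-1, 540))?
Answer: Rational(-38316506, 3) ≈ -1.2772e+7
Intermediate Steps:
Function('n')(S, N) = Add(Rational(-7, 3), Mul(11, S))
Y = Rational(38316506, 3) (Y = Add(Mul(Add(-2486, Add(Rational(-7, 3), Mul(11, -21))), Add(-2356, -2341)), Mul(-1, 540)) = Add(Mul(Add(-2486, Add(Rational(-7, 3), -231)), -4697), -540) = Add(Mul(Add(-2486, Rational(-700, 3)), -4697), -540) = Add(Mul(Rational(-8158, 3), -4697), -540) = Add(Rational(38318126, 3), -540) = Rational(38316506, 3) ≈ 1.2772e+7)
Mul(-1, Y) = Mul(-1, Rational(38316506, 3)) = Rational(-38316506, 3)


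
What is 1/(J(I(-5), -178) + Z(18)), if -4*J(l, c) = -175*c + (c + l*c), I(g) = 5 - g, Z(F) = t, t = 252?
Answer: -1/7046 ≈ -0.00014192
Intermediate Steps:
Z(F) = 252
J(l, c) = 87*c/2 - c*l/4 (J(l, c) = -(-175*c + (c + l*c))/4 = -(-175*c + (c + c*l))/4 = -(-174*c + c*l)/4 = 87*c/2 - c*l/4)
1/(J(I(-5), -178) + Z(18)) = 1/((¼)*(-178)*(174 - (5 - 1*(-5))) + 252) = 1/((¼)*(-178)*(174 - (5 + 5)) + 252) = 1/((¼)*(-178)*(174 - 1*10) + 252) = 1/((¼)*(-178)*(174 - 10) + 252) = 1/((¼)*(-178)*164 + 252) = 1/(-7298 + 252) = 1/(-7046) = -1/7046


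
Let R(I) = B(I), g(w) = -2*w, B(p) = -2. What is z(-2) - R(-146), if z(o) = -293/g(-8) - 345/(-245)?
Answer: -11685/784 ≈ -14.904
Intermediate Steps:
R(I) = -2
z(o) = -13253/784 (z(o) = -293/((-2*(-8))) - 345/(-245) = -293/16 - 345*(-1/245) = -293*1/16 + 69/49 = -293/16 + 69/49 = -13253/784)
z(-2) - R(-146) = -13253/784 - 1*(-2) = -13253/784 + 2 = -11685/784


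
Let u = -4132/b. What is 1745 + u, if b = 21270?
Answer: 18556009/10635 ≈ 1744.8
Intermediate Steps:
u = -2066/10635 (u = -4132/21270 = -4132*1/21270 = -2066/10635 ≈ -0.19426)
1745 + u = 1745 - 2066/10635 = 18556009/10635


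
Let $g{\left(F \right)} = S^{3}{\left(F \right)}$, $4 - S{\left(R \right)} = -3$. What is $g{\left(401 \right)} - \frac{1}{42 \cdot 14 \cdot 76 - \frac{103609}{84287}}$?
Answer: $\frac{1291914165234}{3766513847} \approx 343.0$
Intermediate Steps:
$S{\left(R \right)} = 7$ ($S{\left(R \right)} = 4 - -3 = 4 + 3 = 7$)
$g{\left(F \right)} = 343$ ($g{\left(F \right)} = 7^{3} = 343$)
$g{\left(401 \right)} - \frac{1}{42 \cdot 14 \cdot 76 - \frac{103609}{84287}} = 343 - \frac{1}{42 \cdot 14 \cdot 76 - \frac{103609}{84287}} = 343 - \frac{1}{588 \cdot 76 - \frac{103609}{84287}} = 343 - \frac{1}{44688 - \frac{103609}{84287}} = 343 - \frac{1}{\frac{3766513847}{84287}} = 343 - \frac{84287}{3766513847} = \frac{1291914165234}{3766513847}$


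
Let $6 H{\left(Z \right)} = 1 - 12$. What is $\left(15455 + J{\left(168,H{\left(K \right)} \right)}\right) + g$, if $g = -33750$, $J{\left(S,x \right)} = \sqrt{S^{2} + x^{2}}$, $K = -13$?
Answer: $-18295 + \frac{\sqrt{1016185}}{6} \approx -18127.0$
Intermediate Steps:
$H{\left(Z \right)} = - \frac{11}{6}$ ($H{\left(Z \right)} = \frac{1 - 12}{6} = \frac{1}{6} \left(-11\right) = - \frac{11}{6}$)
$\left(15455 + J{\left(168,H{\left(K \right)} \right)}\right) + g = \left(15455 + \sqrt{168^{2} + \left(- \frac{11}{6}\right)^{2}}\right) - 33750 = \left(15455 + \sqrt{28224 + \frac{121}{36}}\right) - 33750 = \left(15455 + \sqrt{\frac{1016185}{36}}\right) - 33750 = \left(15455 + \frac{\sqrt{1016185}}{6}\right) - 33750 = -18295 + \frac{\sqrt{1016185}}{6}$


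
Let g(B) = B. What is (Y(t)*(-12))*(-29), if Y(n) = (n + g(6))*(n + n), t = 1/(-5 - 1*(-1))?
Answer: -2001/2 ≈ -1000.5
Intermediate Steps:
t = -¼ (t = 1/(-5 + 1) = 1/(-4) = -¼ ≈ -0.25000)
Y(n) = 2*n*(6 + n) (Y(n) = (n + 6)*(n + n) = (6 + n)*(2*n) = 2*n*(6 + n))
(Y(t)*(-12))*(-29) = ((2*(-¼)*(6 - ¼))*(-12))*(-29) = ((2*(-¼)*(23/4))*(-12))*(-29) = -23/8*(-12)*(-29) = (69/2)*(-29) = -2001/2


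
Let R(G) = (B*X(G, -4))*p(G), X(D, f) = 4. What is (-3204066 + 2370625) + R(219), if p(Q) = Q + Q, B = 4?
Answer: -826433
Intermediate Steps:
p(Q) = 2*Q
R(G) = 32*G (R(G) = (4*4)*(2*G) = 16*(2*G) = 32*G)
(-3204066 + 2370625) + R(219) = (-3204066 + 2370625) + 32*219 = -833441 + 7008 = -826433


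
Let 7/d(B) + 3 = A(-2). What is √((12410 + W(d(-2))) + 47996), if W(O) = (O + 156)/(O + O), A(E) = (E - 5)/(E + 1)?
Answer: 3*√1316490/14 ≈ 245.87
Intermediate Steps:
A(E) = (-5 + E)/(1 + E)
d(B) = 7/4 (d(B) = 7/(-3 + (-5 - 2)/(1 - 2)) = 7/(-3 - 7/(-1)) = 7/(-3 - 1*(-7)) = 7/(-3 + 7) = 7/4)
W(O) = (156 + O)/(2*O) (W(O) = (156 + O)/((2*O)) = (156 + O)*(1/(2*O)) = (156 + O)/(2*O))
√((12410 + W(d(-2))) + 47996) = √((12410 + (156 + 7/4)/(2*(7/4))) + 47996) = √((12410 + (½)*(4/7)*(631/4)) + 47996) = √((12410 + 631/14) + 47996) = √(174371/14 + 47996) = √(846315/14) = 3*√1316490/14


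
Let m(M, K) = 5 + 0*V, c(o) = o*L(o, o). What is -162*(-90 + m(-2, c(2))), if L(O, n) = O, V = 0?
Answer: 13770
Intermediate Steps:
c(o) = o² (c(o) = o*o = o²)
m(M, K) = 5 (m(M, K) = 5 + 0*0 = 5 + 0 = 5)
-162*(-90 + m(-2, c(2))) = -162*(-90 + 5) = -162*(-85) = 13770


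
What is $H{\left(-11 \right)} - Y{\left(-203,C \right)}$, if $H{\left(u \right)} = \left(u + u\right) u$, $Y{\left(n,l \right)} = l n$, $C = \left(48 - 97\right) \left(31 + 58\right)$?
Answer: $-885041$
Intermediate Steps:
$C = -4361$ ($C = \left(-49\right) 89 = -4361$)
$H{\left(u \right)} = 2 u^{2}$ ($H{\left(u \right)} = 2 u u = 2 u^{2}$)
$H{\left(-11 \right)} - Y{\left(-203,C \right)} = 2 \left(-11\right)^{2} - \left(-4361\right) \left(-203\right) = 2 \cdot 121 - 885283 = 242 - 885283 = -885041$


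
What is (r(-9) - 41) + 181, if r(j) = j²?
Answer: 221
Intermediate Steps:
(r(-9) - 41) + 181 = ((-9)² - 41) + 181 = (81 - 41) + 181 = 40 + 181 = 221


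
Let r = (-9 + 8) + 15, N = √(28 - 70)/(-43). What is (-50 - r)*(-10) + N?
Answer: 640 - I*√42/43 ≈ 640.0 - 0.15071*I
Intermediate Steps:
N = -I*√42/43 (N = √(-42)*(-1/43) = (I*√42)*(-1/43) = -I*√42/43 ≈ -0.15071*I)
r = 14 (r = -1 + 15 = 14)
(-50 - r)*(-10) + N = (-50 - 1*14)*(-10) - I*√42/43 = (-50 - 14)*(-10) - I*√42/43 = -64*(-10) - I*√42/43 = 640 - I*√42/43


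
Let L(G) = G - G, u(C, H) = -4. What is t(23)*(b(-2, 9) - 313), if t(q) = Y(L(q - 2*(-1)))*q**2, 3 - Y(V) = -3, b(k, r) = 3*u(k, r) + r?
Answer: -1002984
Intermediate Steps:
b(k, r) = -12 + r (b(k, r) = 3*(-4) + r = -12 + r)
L(G) = 0
Y(V) = 6 (Y(V) = 3 - 1*(-3) = 3 + 3 = 6)
t(q) = 6*q**2
t(23)*(b(-2, 9) - 313) = (6*23**2)*((-12 + 9) - 313) = (6*529)*(-3 - 313) = 3174*(-316) = -1002984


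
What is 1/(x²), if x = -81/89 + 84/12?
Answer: 7921/293764 ≈ 0.026964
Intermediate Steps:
x = 542/89 (x = -81*1/89 + 84*(1/12) = -81/89 + 7 = 542/89 ≈ 6.0899)
1/(x²) = 1/((542/89)²) = 1/(293764/7921) = 7921/293764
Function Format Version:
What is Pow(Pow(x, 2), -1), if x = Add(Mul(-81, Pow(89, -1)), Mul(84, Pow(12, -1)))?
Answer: Rational(7921, 293764) ≈ 0.026964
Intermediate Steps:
x = Rational(542, 89) (x = Add(Mul(-81, Rational(1, 89)), Mul(84, Rational(1, 12))) = Add(Rational(-81, 89), 7) = Rational(542, 89) ≈ 6.0899)
Pow(Pow(x, 2), -1) = Pow(Pow(Rational(542, 89), 2), -1) = Pow(Rational(293764, 7921), -1) = Rational(7921, 293764)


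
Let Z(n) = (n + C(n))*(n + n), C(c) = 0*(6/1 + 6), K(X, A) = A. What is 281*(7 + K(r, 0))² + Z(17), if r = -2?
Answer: 14347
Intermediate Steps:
C(c) = 0 (C(c) = 0*(6*1 + 6) = 0*(6 + 6) = 0*12 = 0)
Z(n) = 2*n² (Z(n) = (n + 0)*(n + n) = n*(2*n) = 2*n²)
281*(7 + K(r, 0))² + Z(17) = 281*(7 + 0)² + 2*17² = 281*7² + 2*289 = 281*49 + 578 = 13769 + 578 = 14347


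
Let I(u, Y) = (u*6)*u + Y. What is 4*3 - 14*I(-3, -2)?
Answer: -716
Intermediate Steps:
I(u, Y) = Y + 6*u**2 (I(u, Y) = (6*u)*u + Y = 6*u**2 + Y = Y + 6*u**2)
4*3 - 14*I(-3, -2) = 4*3 - 14*(-2 + 6*(-3)**2) = 12 - 14*(-2 + 6*9) = 12 - 14*(-2 + 54) = 12 - 14*52 = 12 - 728 = -716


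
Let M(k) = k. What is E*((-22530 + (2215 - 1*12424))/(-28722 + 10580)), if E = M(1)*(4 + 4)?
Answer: 130956/9071 ≈ 14.437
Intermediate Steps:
E = 8 (E = 1*(4 + 4) = 1*8 = 8)
E*((-22530 + (2215 - 1*12424))/(-28722 + 10580)) = 8*((-22530 + (2215 - 1*12424))/(-28722 + 10580)) = 8*((-22530 + (2215 - 12424))/(-18142)) = 8*((-22530 - 10209)*(-1/18142)) = 8*(-32739*(-1/18142)) = 8*(32739/18142) = 130956/9071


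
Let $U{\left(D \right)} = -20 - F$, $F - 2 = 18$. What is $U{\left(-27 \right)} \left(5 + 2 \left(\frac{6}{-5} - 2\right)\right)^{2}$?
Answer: $- \frac{392}{5} \approx -78.4$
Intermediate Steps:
$F = 20$ ($F = 2 + 18 = 20$)
$U{\left(D \right)} = -40$ ($U{\left(D \right)} = -20 - 20 = -40$)
$U{\left(-27 \right)} \left(5 + 2 \left(\frac{6}{-5} - 2\right)\right)^{2} = - 40 \left(5 + 2 \left(\frac{6}{-5} - 2\right)\right)^{2} = - 40 \left(5 + 2 \left(6 \left(- \frac{1}{5}\right) - 2\right)\right)^{2} = - 40 \left(5 + 2 \left(- \frac{6}{5} - 2\right)\right)^{2} = - 40 \left(5 + 2 \left(- \frac{16}{5}\right)\right)^{2} = - 40 \left(5 - \frac{32}{5}\right)^{2} = - 40 \left(- \frac{7}{5}\right)^{2} = \left(-40\right) \frac{49}{25} = - \frac{392}{5}$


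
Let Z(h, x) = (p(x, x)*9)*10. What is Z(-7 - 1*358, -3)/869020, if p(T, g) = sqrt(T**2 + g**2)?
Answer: 27*sqrt(2)/86902 ≈ 0.00043939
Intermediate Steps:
Z(h, x) = 90*sqrt(2)*sqrt(x**2) (Z(h, x) = (sqrt(x**2 + x**2)*9)*10 = (sqrt(2*x**2)*9)*10 = ((sqrt(2)*sqrt(x**2))*9)*10 = (9*sqrt(2)*sqrt(x**2))*10 = 90*sqrt(2)*sqrt(x**2))
Z(-7 - 1*358, -3)/869020 = (90*sqrt(2)*sqrt((-3)**2))/869020 = (90*sqrt(2)*sqrt(9))*(1/869020) = (90*sqrt(2)*3)*(1/869020) = (270*sqrt(2))*(1/869020) = 27*sqrt(2)/86902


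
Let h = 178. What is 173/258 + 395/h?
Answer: 33176/11481 ≈ 2.8896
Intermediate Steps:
173/258 + 395/h = 173/258 + 395/178 = 33176/11481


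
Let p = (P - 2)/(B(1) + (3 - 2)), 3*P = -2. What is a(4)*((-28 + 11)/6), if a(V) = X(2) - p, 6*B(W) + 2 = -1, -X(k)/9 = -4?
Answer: -1054/9 ≈ -117.11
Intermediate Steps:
X(k) = 36 (X(k) = -9*(-4) = 36)
P = -⅔ (P = (⅓)*(-2) = -⅔ ≈ -0.66667)
B(W) = -½ (B(W) = -⅓ + (⅙)*(-1) = -⅓ - ⅙ = -½)
p = -16/3 (p = (-⅔ - 2)/(-½ + (3 - 2)) = -8/(3*(-½ + 1)) = -8/(3*½) = -8/3*2 = -16/3 ≈ -5.3333)
a(V) = 124/3 (a(V) = 36 - 1*(-16/3) = 36 + 16/3 = 124/3)
a(4)*((-28 + 11)/6) = 124*((-28 + 11)/6)/3 = 124*((⅙)*(-17))/3 = (124/3)*(-17/6) = -1054/9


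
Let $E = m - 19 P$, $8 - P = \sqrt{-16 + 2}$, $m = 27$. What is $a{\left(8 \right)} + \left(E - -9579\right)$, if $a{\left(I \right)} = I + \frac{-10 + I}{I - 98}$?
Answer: $\frac{425791}{45} + 19 i \sqrt{14} \approx 9462.0 + 71.091 i$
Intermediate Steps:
$P = 8 - i \sqrt{14}$ ($P = 8 - \sqrt{-16 + 2} = 8 - \sqrt{-14} = 8 - i \sqrt{14} \approx 8.0 - 3.7417 i$)
$a{\left(I \right)} = I + \frac{-10 + I}{-98 + I}$
$E = -125 + 19 i \sqrt{14}$ ($E = 27 - 19 \left(8 - i \sqrt{14}\right) = 27 - \left(152 - 19 i \sqrt{14}\right) = -125 + 19 i \sqrt{14} \approx -125.0 + 71.091 i$)
$a{\left(8 \right)} + \left(E - -9579\right) = \frac{-10 + 8^{2} - 776}{-98 + 8} - \left(-9454 - 19 i \sqrt{14}\right) = \frac{-10 + 64 - 776}{-90} + \left(\left(-125 + 19 i \sqrt{14}\right) + 9579\right) = \left(- \frac{1}{90}\right) \left(-722\right) + \left(9454 + 19 i \sqrt{14}\right) = \frac{361}{45} + \left(9454 + 19 i \sqrt{14}\right) = \frac{425791}{45} + 19 i \sqrt{14}$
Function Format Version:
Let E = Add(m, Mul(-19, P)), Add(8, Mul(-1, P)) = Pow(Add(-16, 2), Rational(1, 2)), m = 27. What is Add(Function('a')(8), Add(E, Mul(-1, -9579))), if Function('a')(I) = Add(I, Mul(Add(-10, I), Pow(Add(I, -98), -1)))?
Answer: Add(Rational(425791, 45), Mul(19, I, Pow(14, Rational(1, 2)))) ≈ Add(9462.0, Mul(71.091, I))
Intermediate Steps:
P = Add(8, Mul(-1, I, Pow(14, Rational(1, 2)))) (P = Add(8, Mul(-1, Pow(Add(-16, 2), Rational(1, 2)))) = Add(8, Mul(-1, Pow(-14, Rational(1, 2)))) = Add(8, Mul(-1, Mul(I, Pow(14, Rational(1, 2))))) = Add(8, Mul(-1, I, Pow(14, Rational(1, 2)))) ≈ Add(8.0000, Mul(-3.7417, I)))
Function('a')(I) = Add(I, Mul(Pow(Add(-98, I), -1), Add(-10, I))) (Function('a')(I) = Add(I, Mul(Add(-10, I), Pow(Add(-98, I), -1))) = Add(I, Mul(Pow(Add(-98, I), -1), Add(-10, I))))
E = Add(-125, Mul(19, I, Pow(14, Rational(1, 2)))) (E = Add(27, Mul(-19, Add(8, Mul(-1, I, Pow(14, Rational(1, 2)))))) = Add(27, Add(-152, Mul(19, I, Pow(14, Rational(1, 2))))) = Add(-125, Mul(19, I, Pow(14, Rational(1, 2)))) ≈ Add(-125.00, Mul(71.091, I)))
Add(Function('a')(8), Add(E, Mul(-1, -9579))) = Add(Mul(Pow(Add(-98, 8), -1), Add(-10, Pow(8, 2), Mul(-97, 8))), Add(Add(-125, Mul(19, I, Pow(14, Rational(1, 2)))), Mul(-1, -9579))) = Add(Mul(Pow(-90, -1), Add(-10, 64, -776)), Add(Add(-125, Mul(19, I, Pow(14, Rational(1, 2)))), 9579)) = Add(Mul(Rational(-1, 90), -722), Add(9454, Mul(19, I, Pow(14, Rational(1, 2))))) = Add(Rational(361, 45), Add(9454, Mul(19, I, Pow(14, Rational(1, 2))))) = Add(Rational(425791, 45), Mul(19, I, Pow(14, Rational(1, 2))))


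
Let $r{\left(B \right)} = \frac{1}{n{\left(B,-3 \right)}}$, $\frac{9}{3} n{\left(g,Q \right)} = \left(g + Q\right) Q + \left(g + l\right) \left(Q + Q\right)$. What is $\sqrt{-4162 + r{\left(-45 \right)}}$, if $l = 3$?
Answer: $\frac{i \sqrt{18129639}}{66} \approx 64.514 i$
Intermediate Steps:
$n{\left(g,Q \right)} = \frac{Q \left(Q + g\right)}{3} + \frac{2 Q \left(3 + g\right)}{3}$ ($n{\left(g,Q \right)} = \frac{\left(g + Q\right) Q + \left(g + 3\right) \left(Q + Q\right)}{3} = \frac{\left(Q + g\right) Q + \left(3 + g\right) 2 Q}{3} = \frac{Q \left(Q + g\right) + 2 Q \left(3 + g\right)}{3} = \frac{Q \left(Q + g\right)}{3} + \frac{2 Q \left(3 + g\right)}{3}$)
$r{\left(B \right)} = \frac{1}{-3 - 3 B}$ ($r{\left(B \right)} = \frac{1}{\frac{1}{3} \left(-3\right) \left(6 - 3 + 3 B\right)} = \frac{1}{\frac{1}{3} \left(-3\right) \left(3 + 3 B\right)} = \frac{1}{-3 - 3 B}$)
$\sqrt{-4162 + r{\left(-45 \right)}} = \sqrt{-4162 - \frac{1}{3 + 3 \left(-45\right)}} = \sqrt{-4162 - \frac{1}{3 - 135}} = \sqrt{-4162 - \frac{1}{-132}} = \sqrt{-4162 - - \frac{1}{132}} = \sqrt{-4162 + \frac{1}{132}} = \sqrt{- \frac{549383}{132}} = \frac{i \sqrt{18129639}}{66}$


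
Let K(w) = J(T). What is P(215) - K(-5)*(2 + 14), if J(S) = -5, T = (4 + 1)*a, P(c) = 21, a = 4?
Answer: 101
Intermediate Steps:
T = 20 (T = (4 + 1)*4 = 5*4 = 20)
K(w) = -5
P(215) - K(-5)*(2 + 14) = 21 - (-5)*(2 + 14) = 21 - (-5)*16 = 21 - 1*(-80) = 21 + 80 = 101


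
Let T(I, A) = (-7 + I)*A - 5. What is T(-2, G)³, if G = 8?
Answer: -456533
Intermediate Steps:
T(I, A) = -5 + A*(-7 + I) (T(I, A) = A*(-7 + I) - 5 = -5 + A*(-7 + I))
T(-2, G)³ = (-5 - 7*8 + 8*(-2))³ = (-5 - 56 - 16)³ = (-77)³ = -456533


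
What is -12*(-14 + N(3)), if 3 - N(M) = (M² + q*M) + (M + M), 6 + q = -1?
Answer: 60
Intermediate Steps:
q = -7 (q = -6 - 1 = -7)
N(M) = 3 - M² + 5*M (N(M) = 3 - ((M² - 7*M) + (M + M)) = 3 - ((M² - 7*M) + 2*M) = 3 - (M² - 5*M) = 3 + (-M² + 5*M) = 3 - M² + 5*M)
-12*(-14 + N(3)) = -12*(-14 + (3 - 1*3² + 5*3)) = -12*(-14 + (3 - 1*9 + 15)) = -12*(-14 + (3 - 9 + 15)) = -12*(-14 + 9) = -12*(-5) = 60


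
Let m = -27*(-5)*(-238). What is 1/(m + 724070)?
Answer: 1/691940 ≈ 1.4452e-6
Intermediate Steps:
m = -32130 (m = 135*(-238) = -32130)
1/(m + 724070) = 1/(-32130 + 724070) = 1/691940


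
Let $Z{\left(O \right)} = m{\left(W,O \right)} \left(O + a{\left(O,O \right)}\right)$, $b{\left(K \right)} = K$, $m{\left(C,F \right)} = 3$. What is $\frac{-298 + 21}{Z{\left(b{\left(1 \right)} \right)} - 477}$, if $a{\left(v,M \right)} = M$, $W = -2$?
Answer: $\frac{277}{471} \approx 0.58811$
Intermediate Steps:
$Z{\left(O \right)} = 6 O$ ($Z{\left(O \right)} = 3 \left(O + O\right) = 3 \cdot 2 O = 6 O$)
$\frac{-298 + 21}{Z{\left(b{\left(1 \right)} \right)} - 477} = \frac{-298 + 21}{6 \cdot 1 - 477} = - \frac{277}{6 - 477} = - \frac{277}{-471} = \left(-277\right) \left(- \frac{1}{471}\right) = \frac{277}{471}$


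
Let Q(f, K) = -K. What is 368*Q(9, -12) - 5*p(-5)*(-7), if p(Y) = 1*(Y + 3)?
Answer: 4346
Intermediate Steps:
p(Y) = 3 + Y (p(Y) = 1*(3 + Y) = 3 + Y)
368*Q(9, -12) - 5*p(-5)*(-7) = 368*(-1*(-12)) - 5*(3 - 5)*(-7) = 368*12 - 5*(-2)*(-7) = 4416 + 10*(-7) = 4416 - 70 = 4346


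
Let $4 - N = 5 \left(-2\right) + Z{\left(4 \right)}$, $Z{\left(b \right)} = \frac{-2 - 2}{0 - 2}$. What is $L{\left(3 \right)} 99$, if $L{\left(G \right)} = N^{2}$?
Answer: $14256$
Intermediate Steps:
$Z{\left(b \right)} = 2$ ($Z{\left(b \right)} = - \frac{4}{-2} = \left(-4\right) \left(- \frac{1}{2}\right) = 2$)
$N = 12$ ($N = 4 - \left(5 \left(-2\right) + 2\right) = 4 - \left(-10 + 2\right) = 4 - -8 = 4 + 8 = 12$)
$L{\left(G \right)} = 144$ ($L{\left(G \right)} = 12^{2} = 144$)
$L{\left(3 \right)} 99 = 144 \cdot 99 = 14256$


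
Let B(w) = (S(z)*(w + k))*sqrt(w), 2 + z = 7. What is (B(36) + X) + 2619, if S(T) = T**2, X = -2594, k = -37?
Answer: -125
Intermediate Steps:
z = 5 (z = -2 + 7 = 5)
B(w) = sqrt(w)*(-925 + 25*w) (B(w) = (5**2*(w - 37))*sqrt(w) = (25*(-37 + w))*sqrt(w) = (-925 + 25*w)*sqrt(w) = sqrt(w)*(-925 + 25*w))
(B(36) + X) + 2619 = (25*sqrt(36)*(-37 + 36) - 2594) + 2619 = (25*6*(-1) - 2594) + 2619 = (-150 - 2594) + 2619 = -2744 + 2619 = -125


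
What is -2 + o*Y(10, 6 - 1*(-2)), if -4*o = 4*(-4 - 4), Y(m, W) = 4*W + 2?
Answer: 270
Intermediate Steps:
Y(m, W) = 2 + 4*W
o = 8 (o = -(-4 - 4) = -(-8) = -¼*(-32) = 8)
-2 + o*Y(10, 6 - 1*(-2)) = -2 + 8*(2 + 4*(6 - 1*(-2))) = -2 + 8*(2 + 4*(6 + 2)) = -2 + 8*(2 + 4*8) = -2 + 8*(2 + 32) = -2 + 8*34 = -2 + 272 = 270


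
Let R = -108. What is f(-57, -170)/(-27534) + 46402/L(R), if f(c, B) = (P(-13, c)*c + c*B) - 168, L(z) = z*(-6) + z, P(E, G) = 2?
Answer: 106046029/1239030 ≈ 85.588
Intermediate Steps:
L(z) = -5*z (L(z) = -6*z + z = -5*z)
f(c, B) = -168 + 2*c + B*c (f(c, B) = (2*c + c*B) - 168 = (2*c + B*c) - 168 = -168 + 2*c + B*c)
f(-57, -170)/(-27534) + 46402/L(R) = (-168 + 2*(-57) - 170*(-57))/(-27534) + 46402/((-5*(-108))) = (-168 - 114 + 9690)*(-1/27534) + 46402/540 = 9408*(-1/27534) + 46402*(1/540) = -1568/4589 + 23201/270 = 106046029/1239030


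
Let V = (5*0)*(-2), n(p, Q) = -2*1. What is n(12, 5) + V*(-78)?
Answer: -2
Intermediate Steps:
n(p, Q) = -2
V = 0 (V = 0*(-2) = 0)
n(12, 5) + V*(-78) = -2 + 0*(-78) = -2 + 0 = -2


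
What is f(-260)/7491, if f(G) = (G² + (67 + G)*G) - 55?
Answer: 117725/7491 ≈ 15.716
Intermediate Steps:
f(G) = -55 + G² + G*(67 + G) (f(G) = (G² + G*(67 + G)) - 55 = -55 + G² + G*(67 + G))
f(-260)/7491 = (-55 + 2*(-260)² + 67*(-260))/7491 = (-55 + 2*67600 - 17420)*(1/7491) = (-55 + 135200 - 17420)*(1/7491) = 117725*(1/7491) = 117725/7491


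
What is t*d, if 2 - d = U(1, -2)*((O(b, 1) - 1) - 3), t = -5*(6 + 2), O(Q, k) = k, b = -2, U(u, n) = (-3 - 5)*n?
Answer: -2000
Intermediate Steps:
U(u, n) = -8*n
t = -40 (t = -5*8 = -40)
d = 50 (d = 2 - (-8*(-2))*((1 - 1) - 3) = 2 - 16*(0 - 3) = 2 - 16*(-3) = 2 - 1*(-48) = 2 + 48 = 50)
t*d = -40*50 = -2000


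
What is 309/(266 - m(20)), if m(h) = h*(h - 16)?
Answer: 103/62 ≈ 1.6613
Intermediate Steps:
m(h) = h*(-16 + h)
309/(266 - m(20)) = 309/(266 - 20*(-16 + 20)) = 309/(266 - 20*4) = 309/(266 - 1*80) = 309/(266 - 80) = 309/186 = 309*(1/186) = 103/62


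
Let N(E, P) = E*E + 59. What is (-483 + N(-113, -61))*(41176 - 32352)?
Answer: 108932280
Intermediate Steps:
N(E, P) = 59 + E**2 (N(E, P) = E**2 + 59 = 59 + E**2)
(-483 + N(-113, -61))*(41176 - 32352) = (-483 + (59 + (-113)**2))*(41176 - 32352) = (-483 + (59 + 12769))*8824 = (-483 + 12828)*8824 = 12345*8824 = 108932280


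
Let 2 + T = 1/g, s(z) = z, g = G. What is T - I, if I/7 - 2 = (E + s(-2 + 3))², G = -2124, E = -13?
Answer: -2174977/2124 ≈ -1024.0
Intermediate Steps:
g = -2124
T = -4249/2124 (T = -2 + 1/(-2124) = -2 - 1/2124 = -4249/2124 ≈ -2.0005)
I = 1022 (I = 14 + 7*(-13 + (-2 + 3))² = 14 + 7*(-13 + 1)² = 14 + 7*(-12)² = 14 + 7*144 = 14 + 1008 = 1022)
T - I = -4249/2124 - 1*1022 = -4249/2124 - 1022 = -2174977/2124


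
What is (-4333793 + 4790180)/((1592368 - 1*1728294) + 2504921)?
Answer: 152129/789665 ≈ 0.19265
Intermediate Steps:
(-4333793 + 4790180)/((1592368 - 1*1728294) + 2504921) = 456387/((1592368 - 1728294) + 2504921) = 456387/(-135926 + 2504921) = 456387/2368995 = 456387*(1/2368995) = 152129/789665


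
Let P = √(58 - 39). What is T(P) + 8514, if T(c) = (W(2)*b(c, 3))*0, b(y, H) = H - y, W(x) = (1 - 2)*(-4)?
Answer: 8514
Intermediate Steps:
W(x) = 4 (W(x) = -1*(-4) = 4)
P = √19 ≈ 4.3589
T(c) = 0 (T(c) = (4*(3 - c))*0 = (12 - 4*c)*0 = 0)
T(P) + 8514 = 0 + 8514 = 8514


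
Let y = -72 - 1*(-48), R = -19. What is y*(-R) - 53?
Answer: -509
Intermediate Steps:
y = -24 (y = -72 + 48 = -24)
y*(-R) - 53 = -(-24)*(-19) - 53 = -24*19 - 53 = -456 - 53 = -509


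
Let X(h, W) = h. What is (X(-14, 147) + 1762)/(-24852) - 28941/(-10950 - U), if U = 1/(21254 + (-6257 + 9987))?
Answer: 230149035265/89458959927 ≈ 2.5727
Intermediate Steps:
U = 1/24984 (U = 1/(21254 + 3730) = 1/24984 ≈ 4.0026e-5)
(X(-14, 147) + 1762)/(-24852) - 28941/(-10950 - U) = (-14 + 1762)/(-24852) - 28941/(-10950 - 1*1/24984) = 1748*(-1/24852) - 28941/(-10950 - 1/24984) = -23/327 - 28941/(-273574801/24984) = -23/327 - 28941*(-24984/273574801) = -23/327 + 723061944/273574801 = 230149035265/89458959927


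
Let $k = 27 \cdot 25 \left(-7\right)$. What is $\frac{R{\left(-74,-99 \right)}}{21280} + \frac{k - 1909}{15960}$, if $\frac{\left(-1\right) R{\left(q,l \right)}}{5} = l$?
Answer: $- \frac{25051}{63840} \approx -0.3924$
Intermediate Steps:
$k = -4725$ ($k = 675 \left(-7\right) = -4725$)
$R{\left(q,l \right)} = - 5 l$
$\frac{R{\left(-74,-99 \right)}}{21280} + \frac{k - 1909}{15960} = \frac{\left(-5\right) \left(-99\right)}{21280} + \frac{-4725 - 1909}{15960} = 495 \cdot \frac{1}{21280} - \frac{3317}{7980} = \frac{99}{4256} - \frac{3317}{7980} = - \frac{25051}{63840}$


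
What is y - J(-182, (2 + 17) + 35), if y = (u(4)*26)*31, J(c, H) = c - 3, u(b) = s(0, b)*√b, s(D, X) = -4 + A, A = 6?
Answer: 3409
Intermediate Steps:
s(D, X) = 2 (s(D, X) = -4 + 6 = 2)
u(b) = 2*√b
J(c, H) = -3 + c
y = 3224 (y = ((2*√4)*26)*31 = ((2*2)*26)*31 = (4*26)*31 = 104*31 = 3224)
y - J(-182, (2 + 17) + 35) = 3224 - (-3 - 182) = 3224 - 1*(-185) = 3224 + 185 = 3409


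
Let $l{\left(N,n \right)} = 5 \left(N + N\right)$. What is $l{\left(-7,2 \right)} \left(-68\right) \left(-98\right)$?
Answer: $-466480$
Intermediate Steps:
$l{\left(N,n \right)} = 10 N$ ($l{\left(N,n \right)} = 5 \cdot 2 N = 10 N$)
$l{\left(-7,2 \right)} \left(-68\right) \left(-98\right) = 10 \left(-7\right) \left(-68\right) \left(-98\right) = \left(-70\right) \left(-68\right) \left(-98\right) = 4760 \left(-98\right) = -466480$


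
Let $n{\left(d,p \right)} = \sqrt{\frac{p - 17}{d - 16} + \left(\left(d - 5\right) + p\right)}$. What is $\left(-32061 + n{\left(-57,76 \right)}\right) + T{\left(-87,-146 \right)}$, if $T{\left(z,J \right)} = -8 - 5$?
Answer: $-32074 + \frac{3 \sqrt{7811}}{73} \approx -32070.0$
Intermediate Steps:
$T{\left(z,J \right)} = -13$ ($T{\left(z,J \right)} = -8 - 5 = -13$)
$n{\left(d,p \right)} = \sqrt{-5 + d + p + \frac{-17 + p}{-16 + d}}$ ($n{\left(d,p \right)} = \sqrt{\frac{-17 + p}{-16 + d} + \left(\left(-5 + d\right) + p\right)} = \sqrt{\frac{-17 + p}{-16 + d} + \left(-5 + d + p\right)} = \sqrt{-5 + d + p + \frac{-17 + p}{-16 + d}}$)
$\left(-32061 + n{\left(-57,76 \right)}\right) + T{\left(-87,-146 \right)} = \left(-32061 + \sqrt{\frac{-17 + 76 + \left(-16 - 57\right) \left(-5 - 57 + 76\right)}{-16 - 57}}\right) - 13 = \left(-32061 + \sqrt{\frac{-17 + 76 - 1022}{-73}}\right) - 13 = \left(-32061 + \sqrt{- \frac{-17 + 76 - 1022}{73}}\right) - 13 = \left(-32061 + \sqrt{\left(- \frac{1}{73}\right) \left(-963\right)}\right) - 13 = \left(-32061 + \sqrt{\frac{963}{73}}\right) - 13 = \left(-32061 + \frac{3 \sqrt{7811}}{73}\right) - 13 = -32074 + \frac{3 \sqrt{7811}}{73}$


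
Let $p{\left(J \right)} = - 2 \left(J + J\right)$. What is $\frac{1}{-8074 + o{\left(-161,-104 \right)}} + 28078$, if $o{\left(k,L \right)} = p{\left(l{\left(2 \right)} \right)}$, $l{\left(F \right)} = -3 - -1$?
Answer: $\frac{226477147}{8066} \approx 28078.0$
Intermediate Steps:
$l{\left(F \right)} = -2$ ($l{\left(F \right)} = -3 + 1 = -2$)
$p{\left(J \right)} = - 4 J$ ($p{\left(J \right)} = - 2 \cdot 2 J = - 4 J$)
$o{\left(k,L \right)} = 8$ ($o{\left(k,L \right)} = \left(-4\right) \left(-2\right) = 8$)
$\frac{1}{-8074 + o{\left(-161,-104 \right)}} + 28078 = \frac{1}{-8074 + 8} + 28078 = \frac{1}{-8066} + 28078 = - \frac{1}{8066} + 28078 = \frac{226477147}{8066}$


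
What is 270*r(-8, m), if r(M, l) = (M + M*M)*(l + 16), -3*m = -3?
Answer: 257040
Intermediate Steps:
m = 1 (m = -⅓*(-3) = 1)
r(M, l) = (16 + l)*(M + M²) (r(M, l) = (M + M²)*(16 + l) = (16 + l)*(M + M²))
270*r(-8, m) = 270*(-8*(16 + 1 + 16*(-8) - 8*1)) = 270*(-8*(16 + 1 - 128 - 8)) = 270*(-8*(-119)) = 270*952 = 257040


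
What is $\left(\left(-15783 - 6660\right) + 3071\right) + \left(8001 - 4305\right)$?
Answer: $-15676$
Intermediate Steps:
$\left(\left(-15783 - 6660\right) + 3071\right) + \left(8001 - 4305\right) = \left(-22443 + 3071\right) + 3696 = -19372 + 3696 = -15676$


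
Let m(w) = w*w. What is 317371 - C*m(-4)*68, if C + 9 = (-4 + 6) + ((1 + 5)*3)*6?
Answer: 207483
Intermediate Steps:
m(w) = w²
C = 101 (C = -9 + ((-4 + 6) + ((1 + 5)*3)*6) = -9 + (2 + (6*3)*6) = -9 + (2 + 18*6) = -9 + (2 + 108) = -9 + 110 = 101)
317371 - C*m(-4)*68 = 317371 - 101*(-4)²*68 = 317371 - 101*16*68 = 317371 - 1616*68 = 317371 - 1*109888 = 317371 - 109888 = 207483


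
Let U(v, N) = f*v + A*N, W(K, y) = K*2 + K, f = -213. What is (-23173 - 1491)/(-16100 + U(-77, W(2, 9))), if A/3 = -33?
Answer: 24664/293 ≈ 84.177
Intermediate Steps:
A = -99 (A = 3*(-33) = -99)
W(K, y) = 3*K (W(K, y) = 2*K + K = 3*K)
U(v, N) = -213*v - 99*N
(-23173 - 1491)/(-16100 + U(-77, W(2, 9))) = (-23173 - 1491)/(-16100 + (-213*(-77) - 297*2)) = -24664/(-16100 + (16401 - 99*6)) = -24664/(-16100 + (16401 - 594)) = -24664/(-16100 + 15807) = -24664/(-293) = -24664*(-1/293) = 24664/293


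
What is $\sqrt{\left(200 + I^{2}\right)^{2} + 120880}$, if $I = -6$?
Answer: $8 \sqrt{2759} \approx 420.21$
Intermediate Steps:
$\sqrt{\left(200 + I^{2}\right)^{2} + 120880} = \sqrt{\left(200 + \left(-6\right)^{2}\right)^{2} + 120880} = \sqrt{\left(200 + 36\right)^{2} + 120880} = \sqrt{236^{2} + 120880} = \sqrt{55696 + 120880} = \sqrt{176576} = 8 \sqrt{2759}$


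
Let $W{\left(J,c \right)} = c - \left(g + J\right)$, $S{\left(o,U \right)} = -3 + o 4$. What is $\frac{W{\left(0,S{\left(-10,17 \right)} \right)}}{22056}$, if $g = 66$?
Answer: $- \frac{109}{22056} \approx -0.004942$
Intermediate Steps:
$S{\left(o,U \right)} = -3 + 4 o$
$W{\left(J,c \right)} = -66 + c - J$ ($W{\left(J,c \right)} = c - \left(66 + J\right) = -66 + c - J$)
$\frac{W{\left(0,S{\left(-10,17 \right)} \right)}}{22056} = \frac{-66 + \left(-3 + 4 \left(-10\right)\right) - 0}{22056} = \left(-66 - 43 + 0\right) \frac{1}{22056} = \left(-109\right) \frac{1}{22056} = - \frac{109}{22056}$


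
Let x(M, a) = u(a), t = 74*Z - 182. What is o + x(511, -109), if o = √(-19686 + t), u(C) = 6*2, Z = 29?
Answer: 12 + I*√17722 ≈ 12.0 + 133.12*I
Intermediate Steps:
u(C) = 12
t = 1964 (t = 74*29 - 182 = 2146 - 182 = 1964)
x(M, a) = 12
o = I*√17722 (o = √(-19686 + 1964) = √(-17722) = I*√17722 ≈ 133.12*I)
o + x(511, -109) = I*√17722 + 12 = 12 + I*√17722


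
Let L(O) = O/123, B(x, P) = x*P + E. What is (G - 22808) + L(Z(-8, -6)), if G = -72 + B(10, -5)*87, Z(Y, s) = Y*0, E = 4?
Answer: -26882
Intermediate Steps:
Z(Y, s) = 0
B(x, P) = 4 + P*x (B(x, P) = x*P + 4 = P*x + 4 = 4 + P*x)
L(O) = O/123 (L(O) = O*(1/123) = O/123)
G = -4074 (G = -72 + (4 - 5*10)*87 = -72 + (4 - 50)*87 = -72 - 46*87 = -72 - 4002 = -4074)
(G - 22808) + L(Z(-8, -6)) = (-4074 - 22808) + (1/123)*0 = -26882 + 0 = -26882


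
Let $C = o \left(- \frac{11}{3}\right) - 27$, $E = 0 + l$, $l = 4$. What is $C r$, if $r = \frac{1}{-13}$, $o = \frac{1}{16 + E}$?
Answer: $\frac{1631}{780} \approx 2.091$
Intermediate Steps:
$E = 4$ ($E = 0 + 4 = 4$)
$o = \frac{1}{20}$ ($o = \frac{1}{16 + 4} = \frac{1}{20} \approx 0.05$)
$C = - \frac{1631}{60}$ ($C = \frac{\left(-11\right) \frac{1}{3}}{20} - 27 = \frac{1}{20} \left(- \frac{11}{3}\right) - 27 = - \frac{11}{60} - 27 = - \frac{1631}{60} \approx -27.183$)
$r = - \frac{1}{13} \approx -0.076923$
$C r = \left(- \frac{1631}{60}\right) \left(- \frac{1}{13}\right) = \frac{1631}{780}$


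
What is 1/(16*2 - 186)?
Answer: -1/154 ≈ -0.0064935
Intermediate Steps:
1/(16*2 - 186) = 1/(32 - 186) = 1/(-154) = -1/154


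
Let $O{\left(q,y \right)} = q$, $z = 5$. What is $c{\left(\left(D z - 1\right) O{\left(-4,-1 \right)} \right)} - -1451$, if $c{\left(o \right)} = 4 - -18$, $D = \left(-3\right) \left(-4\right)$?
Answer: $1473$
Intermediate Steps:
$D = 12$
$c{\left(o \right)} = 22$ ($c{\left(o \right)} = 4 + 18 = 22$)
$c{\left(\left(D z - 1\right) O{\left(-4,-1 \right)} \right)} - -1451 = 22 - -1451 = 22 + 1451 = 1473$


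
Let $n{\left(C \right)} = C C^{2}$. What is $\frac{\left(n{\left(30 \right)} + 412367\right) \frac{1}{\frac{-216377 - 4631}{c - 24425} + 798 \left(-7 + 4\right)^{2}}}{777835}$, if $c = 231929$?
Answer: $\frac{5698150623}{72439419635075} \approx 7.8661 \cdot 10^{-5}$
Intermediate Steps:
$n{\left(C \right)} = C^{3}$
$\frac{\left(n{\left(30 \right)} + 412367\right) \frac{1}{\frac{-216377 - 4631}{c - 24425} + 798 \left(-7 + 4\right)^{2}}}{777835} = \frac{\left(30^{3} + 412367\right) \frac{1}{\frac{-216377 - 4631}{231929 - 24425} + 798 \left(-7 + 4\right)^{2}}}{777835} = \frac{27000 + 412367}{- \frac{221008}{207504} + 798 \left(-3\right)^{2}} \cdot \frac{1}{777835} = \frac{439367}{\left(-221008\right) \frac{1}{207504} + 798 \cdot 9} \cdot \frac{1}{777835} = \frac{439367}{- \frac{13813}{12969} + 7182} \cdot \frac{1}{777835} = \frac{439367}{\frac{93129545}{12969}} \cdot \frac{1}{777835} = 439367 \cdot \frac{12969}{93129545} \cdot \frac{1}{777835} = \frac{5698150623}{93129545} \cdot \frac{1}{777835} = \frac{5698150623}{72439419635075}$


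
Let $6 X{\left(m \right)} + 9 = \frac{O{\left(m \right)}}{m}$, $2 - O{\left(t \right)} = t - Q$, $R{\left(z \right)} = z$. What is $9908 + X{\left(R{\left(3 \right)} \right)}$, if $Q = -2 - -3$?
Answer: $\frac{19813}{2} \approx 9906.5$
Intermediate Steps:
$Q = 1$ ($Q = -2 + 3 = 1$)
$O{\left(t \right)} = 3 - t$ ($O{\left(t \right)} = 2 - \left(t - 1\right) = 2 - \left(-1 + t\right) = 3 - t$)
$X{\left(m \right)} = - \frac{3}{2} + \frac{3 - m}{6 m}$ ($X{\left(m \right)} = - \frac{3}{2} + \frac{\left(3 - m\right) \frac{1}{m}}{6} = - \frac{3}{2} + \frac{\frac{1}{m} \left(3 - m\right)}{6} = - \frac{3}{2} + \frac{3 - m}{6 m}$)
$9908 + X{\left(R{\left(3 \right)} \right)} = 9908 + \frac{3 - 30}{6 \cdot 3} = 9908 + \frac{1}{6} \cdot \frac{1}{3} \left(3 - 30\right) = 9908 + \frac{1}{6} \cdot \frac{1}{3} \left(-27\right) = 9908 - \frac{3}{2} = \frac{19813}{2}$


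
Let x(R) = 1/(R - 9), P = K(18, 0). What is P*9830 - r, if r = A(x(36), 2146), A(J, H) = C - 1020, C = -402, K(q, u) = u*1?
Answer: 1422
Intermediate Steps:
K(q, u) = u
P = 0
x(R) = 1/(-9 + R)
A(J, H) = -1422 (A(J, H) = -402 - 1020 = -1422)
r = -1422
P*9830 - r = 0*9830 - 1*(-1422) = 0 + 1422 = 1422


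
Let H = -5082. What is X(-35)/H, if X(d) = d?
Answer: 5/726 ≈ 0.0068870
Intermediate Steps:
X(-35)/H = -35/(-5082) = -35*(-1/5082) = 5/726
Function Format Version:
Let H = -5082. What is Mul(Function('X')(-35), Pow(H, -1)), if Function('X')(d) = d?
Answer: Rational(5, 726) ≈ 0.0068870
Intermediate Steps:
Mul(Function('X')(-35), Pow(H, -1)) = Mul(-35, Pow(-5082, -1)) = Mul(-35, Rational(-1, 5082)) = Rational(5, 726)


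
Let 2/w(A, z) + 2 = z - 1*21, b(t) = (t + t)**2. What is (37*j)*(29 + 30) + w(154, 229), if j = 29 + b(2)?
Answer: 10118206/103 ≈ 98235.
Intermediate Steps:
b(t) = 4*t**2 (b(t) = (2*t)**2 = 4*t**2)
w(A, z) = 2/(-23 + z) (w(A, z) = 2/(-2 + (z - 1*21)) = 2/(-2 + (z - 21)) = 2/(-2 + (-21 + z)) = 2/(-23 + z))
j = 45 (j = 29 + 4*2**2 = 29 + 4*4 = 29 + 16 = 45)
(37*j)*(29 + 30) + w(154, 229) = (37*45)*(29 + 30) + 2/(-23 + 229) = 1665*59 + 2/206 = 98235 + 2*(1/206) = 98235 + 1/103 = 10118206/103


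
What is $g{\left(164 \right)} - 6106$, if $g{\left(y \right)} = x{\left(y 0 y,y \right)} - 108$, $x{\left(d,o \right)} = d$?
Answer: $-6214$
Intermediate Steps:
$g{\left(y \right)} = -108$ ($g{\left(y \right)} = y 0 y - 108 = 0 y - 108 = 0 - 108 = -108$)
$g{\left(164 \right)} - 6106 = -108 - 6106 = -6214$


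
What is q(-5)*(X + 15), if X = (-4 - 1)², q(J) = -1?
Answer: -40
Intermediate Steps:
X = 25 (X = (-5)² = 25)
q(-5)*(X + 15) = -(25 + 15) = -1*40 = -40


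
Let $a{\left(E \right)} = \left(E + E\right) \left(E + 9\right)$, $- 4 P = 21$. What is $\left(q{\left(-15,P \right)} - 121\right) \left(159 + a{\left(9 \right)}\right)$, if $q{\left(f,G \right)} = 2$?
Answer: $-57477$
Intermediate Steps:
$P = - \frac{21}{4}$ ($P = \left(- \frac{1}{4}\right) 21 = - \frac{21}{4} \approx -5.25$)
$a{\left(E \right)} = 2 E \left(9 + E\right)$
$\left(q{\left(-15,P \right)} - 121\right) \left(159 + a{\left(9 \right)}\right) = \left(2 - 121\right) \left(159 + 2 \cdot 9 \left(9 + 9\right)\right) = - 119 \left(159 + 2 \cdot 9 \cdot 18\right) = - 119 \left(159 + 324\right) = \left(-119\right) 483 = -57477$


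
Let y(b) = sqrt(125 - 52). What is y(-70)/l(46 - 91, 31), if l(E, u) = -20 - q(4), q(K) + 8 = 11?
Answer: -sqrt(73)/23 ≈ -0.37148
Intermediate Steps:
q(K) = 3 (q(K) = -8 + 11 = 3)
y(b) = sqrt(73)
l(E, u) = -23 (l(E, u) = -20 - 1*3 = -20 - 3 = -23)
y(-70)/l(46 - 91, 31) = sqrt(73)/(-23) = sqrt(73)*(-1/23) = -sqrt(73)/23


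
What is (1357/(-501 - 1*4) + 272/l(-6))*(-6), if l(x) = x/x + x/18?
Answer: -1228098/505 ≈ -2431.9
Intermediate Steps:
l(x) = 1 + x/18 (l(x) = 1 + x*(1/18) = 1 + x/18)
(1357/(-501 - 1*4) + 272/l(-6))*(-6) = (1357/(-501 - 1*4) + 272/(1 + (1/18)*(-6)))*(-6) = (1357/(-501 - 4) + 272/(1 - 1/3))*(-6) = (1357/(-505) + 272/(2/3))*(-6) = (1357*(-1/505) + 272*(3/2))*(-6) = (-1357/505 + 408)*(-6) = (204683/505)*(-6) = -1228098/505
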